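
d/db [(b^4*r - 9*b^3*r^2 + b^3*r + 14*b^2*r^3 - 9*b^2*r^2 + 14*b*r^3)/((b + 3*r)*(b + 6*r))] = r*(2*b^5 + 18*b^4*r + b^4 - 90*b^3*r^2 + 18*b^3*r - 360*b^2*r^3 - 41*b^2*r^2 + 504*b*r^4 - 324*b*r^3 + 252*r^4)/(b^4 + 18*b^3*r + 117*b^2*r^2 + 324*b*r^3 + 324*r^4)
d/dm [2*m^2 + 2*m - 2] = 4*m + 2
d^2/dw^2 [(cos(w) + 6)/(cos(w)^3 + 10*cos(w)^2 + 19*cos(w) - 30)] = (-4*sin(w)^4 + 38*sin(w)^2 - 5*cos(w) - 3*cos(3*w) + 8)/((cos(w) - 1)^3*(cos(w) + 5)^3)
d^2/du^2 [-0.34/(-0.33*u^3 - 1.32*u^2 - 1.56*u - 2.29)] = (-(0.6732*u + 0.8976)*(0.33*u^3 + 1.32*u^2 + 1.56*u + 2.29) + 0.34*(0.99*u^2 + 2.64*u + 1.56)*(1.98*u^2 + 5.28*u + 3.12))/(0.33*u^3 + 1.32*u^2 + 1.56*u + 2.29)^3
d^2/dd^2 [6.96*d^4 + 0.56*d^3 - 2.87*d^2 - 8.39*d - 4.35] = 83.52*d^2 + 3.36*d - 5.74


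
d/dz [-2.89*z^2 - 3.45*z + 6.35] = -5.78*z - 3.45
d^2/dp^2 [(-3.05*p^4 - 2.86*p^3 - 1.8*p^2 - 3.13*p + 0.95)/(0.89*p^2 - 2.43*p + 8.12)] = (-4.83181*p^6 + 39.57741*p^5 - 240.31011*p^4 + 957.719082*p^3 - 1992.040374*p^2 - 1008.04239*p - 363.395266)/(0.704969*p^6 - 5.774409*p^5 + 35.061639*p^4 - 119.715651*p^3 + 319.888212*p^2 - 480.661776*p + 535.387328)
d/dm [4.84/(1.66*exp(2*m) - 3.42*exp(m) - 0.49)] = (16.5528 - 16.0688*exp(m))*exp(m)/(-1.66*exp(2*m) + 3.42*exp(m) + 0.49)^2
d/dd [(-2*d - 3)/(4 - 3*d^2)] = 2*(3*d^2 - 3*d*(2*d + 3) - 4)/(3*d^2 - 4)^2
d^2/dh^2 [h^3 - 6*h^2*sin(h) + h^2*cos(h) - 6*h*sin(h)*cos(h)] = 6*h^2*sin(h) - h^2*cos(h) - 4*h*sin(h) + 12*h*sin(2*h) - 24*h*cos(h) + 6*h - 12*sin(h) + 2*cos(h) - 12*cos(2*h)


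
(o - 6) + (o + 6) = 2*o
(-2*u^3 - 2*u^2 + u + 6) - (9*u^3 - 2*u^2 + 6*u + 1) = -11*u^3 - 5*u + 5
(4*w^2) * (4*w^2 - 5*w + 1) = 16*w^4 - 20*w^3 + 4*w^2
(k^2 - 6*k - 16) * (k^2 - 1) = k^4 - 6*k^3 - 17*k^2 + 6*k + 16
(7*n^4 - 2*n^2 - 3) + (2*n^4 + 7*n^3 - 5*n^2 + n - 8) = 9*n^4 + 7*n^3 - 7*n^2 + n - 11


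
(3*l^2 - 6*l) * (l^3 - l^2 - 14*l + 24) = 3*l^5 - 9*l^4 - 36*l^3 + 156*l^2 - 144*l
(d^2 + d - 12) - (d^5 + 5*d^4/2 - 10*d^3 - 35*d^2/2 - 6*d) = -d^5 - 5*d^4/2 + 10*d^3 + 37*d^2/2 + 7*d - 12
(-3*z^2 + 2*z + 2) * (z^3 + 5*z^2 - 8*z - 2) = -3*z^5 - 13*z^4 + 36*z^3 - 20*z - 4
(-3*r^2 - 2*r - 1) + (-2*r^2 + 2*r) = -5*r^2 - 1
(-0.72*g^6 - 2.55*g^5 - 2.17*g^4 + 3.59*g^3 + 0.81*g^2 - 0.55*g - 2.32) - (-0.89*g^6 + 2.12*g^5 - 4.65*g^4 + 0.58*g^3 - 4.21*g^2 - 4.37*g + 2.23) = 0.17*g^6 - 4.67*g^5 + 2.48*g^4 + 3.01*g^3 + 5.02*g^2 + 3.82*g - 4.55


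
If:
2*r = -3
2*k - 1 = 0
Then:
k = 1/2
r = -3/2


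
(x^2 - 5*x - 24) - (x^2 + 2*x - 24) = -7*x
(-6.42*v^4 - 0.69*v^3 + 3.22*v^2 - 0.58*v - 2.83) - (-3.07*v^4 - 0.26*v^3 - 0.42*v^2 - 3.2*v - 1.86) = -3.35*v^4 - 0.43*v^3 + 3.64*v^2 + 2.62*v - 0.97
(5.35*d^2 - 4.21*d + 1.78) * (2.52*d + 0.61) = 13.482*d^3 - 7.3457*d^2 + 1.9175*d + 1.0858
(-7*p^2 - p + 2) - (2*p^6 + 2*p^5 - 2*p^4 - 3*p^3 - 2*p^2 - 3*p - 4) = -2*p^6 - 2*p^5 + 2*p^4 + 3*p^3 - 5*p^2 + 2*p + 6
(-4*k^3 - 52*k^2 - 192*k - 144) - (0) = -4*k^3 - 52*k^2 - 192*k - 144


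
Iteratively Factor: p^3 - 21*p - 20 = (p + 4)*(p^2 - 4*p - 5) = (p + 1)*(p + 4)*(p - 5)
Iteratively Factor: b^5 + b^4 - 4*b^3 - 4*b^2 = (b + 2)*(b^4 - b^3 - 2*b^2) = (b + 1)*(b + 2)*(b^3 - 2*b^2) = b*(b + 1)*(b + 2)*(b^2 - 2*b) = b^2*(b + 1)*(b + 2)*(b - 2)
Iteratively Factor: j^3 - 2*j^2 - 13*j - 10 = (j + 2)*(j^2 - 4*j - 5) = (j + 1)*(j + 2)*(j - 5)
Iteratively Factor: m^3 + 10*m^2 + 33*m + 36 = (m + 3)*(m^2 + 7*m + 12) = (m + 3)*(m + 4)*(m + 3)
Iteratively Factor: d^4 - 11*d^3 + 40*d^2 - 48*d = (d - 4)*(d^3 - 7*d^2 + 12*d) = (d - 4)*(d - 3)*(d^2 - 4*d) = (d - 4)^2*(d - 3)*(d)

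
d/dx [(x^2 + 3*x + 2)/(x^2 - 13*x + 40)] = 2*(-8*x^2 + 38*x + 73)/(x^4 - 26*x^3 + 249*x^2 - 1040*x + 1600)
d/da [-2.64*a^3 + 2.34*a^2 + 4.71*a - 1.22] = -7.92*a^2 + 4.68*a + 4.71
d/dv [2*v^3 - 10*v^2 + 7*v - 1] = 6*v^2 - 20*v + 7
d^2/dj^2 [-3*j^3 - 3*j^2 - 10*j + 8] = -18*j - 6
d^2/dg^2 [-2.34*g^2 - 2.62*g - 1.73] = -4.68000000000000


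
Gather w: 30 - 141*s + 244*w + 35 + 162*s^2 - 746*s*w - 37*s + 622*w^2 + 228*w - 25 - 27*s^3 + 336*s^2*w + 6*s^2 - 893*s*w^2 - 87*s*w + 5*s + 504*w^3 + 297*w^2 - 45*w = -27*s^3 + 168*s^2 - 173*s + 504*w^3 + w^2*(919 - 893*s) + w*(336*s^2 - 833*s + 427) + 40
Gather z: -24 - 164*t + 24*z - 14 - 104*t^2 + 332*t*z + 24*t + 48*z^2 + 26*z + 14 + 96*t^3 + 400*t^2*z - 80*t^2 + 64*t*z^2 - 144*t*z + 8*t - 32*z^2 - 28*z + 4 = 96*t^3 - 184*t^2 - 132*t + z^2*(64*t + 16) + z*(400*t^2 + 188*t + 22) - 20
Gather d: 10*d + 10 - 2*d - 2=8*d + 8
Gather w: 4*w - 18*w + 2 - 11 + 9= -14*w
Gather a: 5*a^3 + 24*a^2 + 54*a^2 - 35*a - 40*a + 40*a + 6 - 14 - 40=5*a^3 + 78*a^2 - 35*a - 48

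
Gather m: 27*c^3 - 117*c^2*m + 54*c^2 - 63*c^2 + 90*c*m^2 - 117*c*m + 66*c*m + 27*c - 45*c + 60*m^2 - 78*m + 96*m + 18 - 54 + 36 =27*c^3 - 9*c^2 - 18*c + m^2*(90*c + 60) + m*(-117*c^2 - 51*c + 18)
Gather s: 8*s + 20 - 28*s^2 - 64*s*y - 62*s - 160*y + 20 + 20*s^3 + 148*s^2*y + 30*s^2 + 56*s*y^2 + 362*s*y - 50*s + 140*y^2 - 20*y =20*s^3 + s^2*(148*y + 2) + s*(56*y^2 + 298*y - 104) + 140*y^2 - 180*y + 40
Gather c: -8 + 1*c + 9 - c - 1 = 0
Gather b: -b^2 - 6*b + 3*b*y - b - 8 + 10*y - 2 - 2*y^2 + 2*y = -b^2 + b*(3*y - 7) - 2*y^2 + 12*y - 10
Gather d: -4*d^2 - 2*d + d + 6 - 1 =-4*d^2 - d + 5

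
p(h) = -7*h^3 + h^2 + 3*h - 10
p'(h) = -21*h^2 + 2*h + 3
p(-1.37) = 5.77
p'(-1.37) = -39.15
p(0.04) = -9.88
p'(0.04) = 3.05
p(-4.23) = 525.01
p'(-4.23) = -381.21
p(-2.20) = 62.78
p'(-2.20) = -103.04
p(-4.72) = 734.20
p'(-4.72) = -474.29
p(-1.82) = 30.05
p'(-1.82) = -70.20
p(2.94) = -170.42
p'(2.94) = -172.64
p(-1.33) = 4.25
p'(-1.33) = -36.81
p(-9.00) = 5147.00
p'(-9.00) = -1716.00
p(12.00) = -11926.00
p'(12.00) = -2997.00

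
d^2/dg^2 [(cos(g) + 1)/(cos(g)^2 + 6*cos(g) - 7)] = (-9*(1 - cos(2*g))^2*cos(g)/4 + (1 - cos(2*g))^2/2 - 56*cos(g) - 48*cos(2*g) - 33*cos(3*g)/2 + cos(5*g)/2 + 120)/((cos(g) - 1)^3*(cos(g) + 7)^3)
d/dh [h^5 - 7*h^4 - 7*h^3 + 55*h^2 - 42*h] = 5*h^4 - 28*h^3 - 21*h^2 + 110*h - 42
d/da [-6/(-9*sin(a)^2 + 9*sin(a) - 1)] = 54*(1 - 2*sin(a))*cos(a)/(9*sin(a)^2 - 9*sin(a) + 1)^2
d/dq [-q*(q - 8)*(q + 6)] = -3*q^2 + 4*q + 48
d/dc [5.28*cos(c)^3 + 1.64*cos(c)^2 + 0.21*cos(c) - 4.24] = (15.84*sin(c)^2 - 3.28*cos(c) - 16.05)*sin(c)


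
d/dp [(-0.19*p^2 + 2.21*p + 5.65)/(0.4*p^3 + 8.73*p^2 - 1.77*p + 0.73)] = (0.076*p^4 - 1.768*p^3 - 25.737*p^2 - 98.9264*p + 11.6138)/(0.16*p^6 + 6.984*p^5 + 74.7969*p^4 - 30.3202*p^3 + 15.8787*p^2 - 2.5842*p + 0.5329)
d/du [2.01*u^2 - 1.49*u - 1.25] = 4.02*u - 1.49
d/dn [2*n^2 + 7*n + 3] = 4*n + 7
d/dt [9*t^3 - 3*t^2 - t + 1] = 27*t^2 - 6*t - 1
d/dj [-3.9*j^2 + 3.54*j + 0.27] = 3.54 - 7.8*j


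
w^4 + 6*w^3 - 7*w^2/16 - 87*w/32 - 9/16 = (w - 3/4)*(w + 1/4)*(w + 1/2)*(w + 6)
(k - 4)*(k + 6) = k^2 + 2*k - 24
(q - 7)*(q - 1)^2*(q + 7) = q^4 - 2*q^3 - 48*q^2 + 98*q - 49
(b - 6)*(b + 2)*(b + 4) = b^3 - 28*b - 48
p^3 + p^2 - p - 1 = (p - 1)*(p + 1)^2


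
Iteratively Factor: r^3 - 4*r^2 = (r - 4)*(r^2) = r*(r - 4)*(r)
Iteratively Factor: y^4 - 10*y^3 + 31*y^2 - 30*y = (y - 3)*(y^3 - 7*y^2 + 10*y) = (y - 3)*(y - 2)*(y^2 - 5*y) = (y - 5)*(y - 3)*(y - 2)*(y)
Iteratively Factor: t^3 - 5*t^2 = (t)*(t^2 - 5*t) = t*(t - 5)*(t)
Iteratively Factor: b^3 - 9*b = (b - 3)*(b^2 + 3*b) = (b - 3)*(b + 3)*(b)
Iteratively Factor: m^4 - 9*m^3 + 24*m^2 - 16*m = (m - 4)*(m^3 - 5*m^2 + 4*m) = (m - 4)^2*(m^2 - m) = (m - 4)^2*(m - 1)*(m)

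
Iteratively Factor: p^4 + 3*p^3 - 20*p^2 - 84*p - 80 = (p + 4)*(p^3 - p^2 - 16*p - 20) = (p + 2)*(p + 4)*(p^2 - 3*p - 10) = (p - 5)*(p + 2)*(p + 4)*(p + 2)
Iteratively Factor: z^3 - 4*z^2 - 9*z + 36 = (z - 4)*(z^2 - 9) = (z - 4)*(z - 3)*(z + 3)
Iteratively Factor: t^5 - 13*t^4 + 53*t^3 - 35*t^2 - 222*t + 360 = (t - 3)*(t^4 - 10*t^3 + 23*t^2 + 34*t - 120) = (t - 3)^2*(t^3 - 7*t^2 + 2*t + 40) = (t - 3)^2*(t + 2)*(t^2 - 9*t + 20) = (t - 4)*(t - 3)^2*(t + 2)*(t - 5)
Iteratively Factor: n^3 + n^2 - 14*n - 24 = (n + 2)*(n^2 - n - 12) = (n + 2)*(n + 3)*(n - 4)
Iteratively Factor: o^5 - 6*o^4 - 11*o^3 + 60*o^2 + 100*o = (o - 5)*(o^4 - o^3 - 16*o^2 - 20*o) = o*(o - 5)*(o^3 - o^2 - 16*o - 20) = o*(o - 5)*(o + 2)*(o^2 - 3*o - 10) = o*(o - 5)*(o + 2)^2*(o - 5)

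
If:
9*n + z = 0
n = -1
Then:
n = -1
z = 9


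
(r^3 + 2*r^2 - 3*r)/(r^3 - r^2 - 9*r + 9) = r/(r - 3)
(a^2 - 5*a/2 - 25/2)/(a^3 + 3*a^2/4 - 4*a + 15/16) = 8*(a - 5)/(8*a^2 - 14*a + 3)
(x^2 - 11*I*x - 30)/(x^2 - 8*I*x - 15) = (x - 6*I)/(x - 3*I)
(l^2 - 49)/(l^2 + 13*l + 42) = (l - 7)/(l + 6)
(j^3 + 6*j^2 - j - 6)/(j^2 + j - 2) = (j^2 + 7*j + 6)/(j + 2)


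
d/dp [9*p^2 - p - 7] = 18*p - 1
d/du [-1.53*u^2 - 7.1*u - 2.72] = -3.06*u - 7.1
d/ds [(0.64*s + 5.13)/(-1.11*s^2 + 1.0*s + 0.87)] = (0.7104*s^2 + 11.3886*s - 4.5732)/(1.2321*s^4 - 2.22*s^3 - 0.9314*s^2 + 1.74*s + 0.7569)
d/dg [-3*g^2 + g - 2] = 1 - 6*g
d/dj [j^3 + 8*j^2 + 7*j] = 3*j^2 + 16*j + 7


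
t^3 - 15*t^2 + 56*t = t*(t - 8)*(t - 7)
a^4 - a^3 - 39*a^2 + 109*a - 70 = (a - 5)*(a - 2)*(a - 1)*(a + 7)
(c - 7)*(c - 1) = c^2 - 8*c + 7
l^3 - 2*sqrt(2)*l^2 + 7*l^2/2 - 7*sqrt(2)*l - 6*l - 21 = (l + 7/2)*(l - 3*sqrt(2))*(l + sqrt(2))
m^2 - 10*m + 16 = (m - 8)*(m - 2)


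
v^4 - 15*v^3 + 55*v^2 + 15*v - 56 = (v - 8)*(v - 7)*(v - 1)*(v + 1)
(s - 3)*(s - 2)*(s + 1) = s^3 - 4*s^2 + s + 6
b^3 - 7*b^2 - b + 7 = (b - 7)*(b - 1)*(b + 1)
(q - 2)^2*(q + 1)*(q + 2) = q^4 - q^3 - 6*q^2 + 4*q + 8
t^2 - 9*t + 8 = (t - 8)*(t - 1)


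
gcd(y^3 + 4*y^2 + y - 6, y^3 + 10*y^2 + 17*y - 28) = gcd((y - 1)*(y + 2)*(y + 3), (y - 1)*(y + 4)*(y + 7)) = y - 1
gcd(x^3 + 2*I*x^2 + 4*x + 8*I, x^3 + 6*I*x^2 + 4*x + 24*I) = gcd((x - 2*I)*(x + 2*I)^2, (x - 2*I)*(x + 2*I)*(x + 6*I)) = x^2 + 4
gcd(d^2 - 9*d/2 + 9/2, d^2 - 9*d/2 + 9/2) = d^2 - 9*d/2 + 9/2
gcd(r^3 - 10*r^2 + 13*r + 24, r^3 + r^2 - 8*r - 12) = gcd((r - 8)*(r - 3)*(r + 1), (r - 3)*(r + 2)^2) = r - 3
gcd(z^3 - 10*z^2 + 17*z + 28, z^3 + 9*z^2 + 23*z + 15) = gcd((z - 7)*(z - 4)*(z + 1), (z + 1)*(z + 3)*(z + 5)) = z + 1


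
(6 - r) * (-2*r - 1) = 2*r^2 - 11*r - 6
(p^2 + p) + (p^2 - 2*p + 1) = 2*p^2 - p + 1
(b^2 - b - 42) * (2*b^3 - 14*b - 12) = 2*b^5 - 2*b^4 - 98*b^3 + 2*b^2 + 600*b + 504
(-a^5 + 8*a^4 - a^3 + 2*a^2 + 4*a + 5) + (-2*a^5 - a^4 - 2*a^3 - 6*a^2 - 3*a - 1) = -3*a^5 + 7*a^4 - 3*a^3 - 4*a^2 + a + 4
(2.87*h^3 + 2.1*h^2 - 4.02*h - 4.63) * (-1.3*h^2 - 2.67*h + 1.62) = -3.731*h^5 - 10.3929*h^4 + 4.2684*h^3 + 20.1544*h^2 + 5.8497*h - 7.5006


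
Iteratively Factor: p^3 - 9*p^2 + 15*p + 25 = (p + 1)*(p^2 - 10*p + 25) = (p - 5)*(p + 1)*(p - 5)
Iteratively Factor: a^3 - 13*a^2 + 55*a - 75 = (a - 5)*(a^2 - 8*a + 15) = (a - 5)*(a - 3)*(a - 5)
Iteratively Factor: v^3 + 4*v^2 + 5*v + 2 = (v + 1)*(v^2 + 3*v + 2) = (v + 1)^2*(v + 2)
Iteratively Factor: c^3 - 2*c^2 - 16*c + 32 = (c - 4)*(c^2 + 2*c - 8) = (c - 4)*(c + 4)*(c - 2)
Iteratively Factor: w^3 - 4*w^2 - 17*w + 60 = (w - 3)*(w^2 - w - 20) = (w - 5)*(w - 3)*(w + 4)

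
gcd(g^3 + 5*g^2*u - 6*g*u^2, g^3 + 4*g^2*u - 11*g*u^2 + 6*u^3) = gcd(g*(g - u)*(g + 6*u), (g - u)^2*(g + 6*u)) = -g^2 - 5*g*u + 6*u^2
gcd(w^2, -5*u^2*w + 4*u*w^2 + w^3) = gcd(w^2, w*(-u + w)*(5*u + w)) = w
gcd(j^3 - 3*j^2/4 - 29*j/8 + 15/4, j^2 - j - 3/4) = j - 3/2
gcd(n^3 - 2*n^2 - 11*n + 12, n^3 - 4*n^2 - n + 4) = n^2 - 5*n + 4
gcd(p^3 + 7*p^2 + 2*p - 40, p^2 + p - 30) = 1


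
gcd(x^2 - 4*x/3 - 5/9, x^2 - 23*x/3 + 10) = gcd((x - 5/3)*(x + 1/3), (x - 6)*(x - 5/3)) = x - 5/3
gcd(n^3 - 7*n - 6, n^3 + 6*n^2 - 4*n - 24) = n + 2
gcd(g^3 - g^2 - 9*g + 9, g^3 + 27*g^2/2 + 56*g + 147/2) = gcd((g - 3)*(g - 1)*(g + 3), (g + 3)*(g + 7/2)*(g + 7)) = g + 3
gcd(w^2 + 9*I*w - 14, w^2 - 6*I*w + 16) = w + 2*I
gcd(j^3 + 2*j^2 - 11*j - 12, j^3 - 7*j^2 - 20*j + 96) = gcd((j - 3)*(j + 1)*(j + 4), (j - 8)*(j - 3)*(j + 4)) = j^2 + j - 12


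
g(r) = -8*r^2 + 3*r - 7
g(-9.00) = -682.00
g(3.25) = -81.75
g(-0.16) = -7.68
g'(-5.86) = 96.76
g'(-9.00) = 147.00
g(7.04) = -382.37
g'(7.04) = -109.64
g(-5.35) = -252.03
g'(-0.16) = 5.56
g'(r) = 3 - 16*r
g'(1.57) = -22.12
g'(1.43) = -19.88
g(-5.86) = -299.30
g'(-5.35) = 88.60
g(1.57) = -22.01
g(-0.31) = -8.70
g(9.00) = -628.00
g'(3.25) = -49.00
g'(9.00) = -141.00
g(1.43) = -19.07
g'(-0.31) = 7.96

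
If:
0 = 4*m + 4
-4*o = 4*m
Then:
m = -1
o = 1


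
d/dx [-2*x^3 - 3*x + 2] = -6*x^2 - 3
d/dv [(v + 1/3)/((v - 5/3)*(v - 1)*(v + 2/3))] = 3*(-54*v^3 + 27*v^2 + 36*v + 31)/(81*v^6 - 324*v^5 + 306*v^4 + 216*v^3 - 359*v^2 - 20*v + 100)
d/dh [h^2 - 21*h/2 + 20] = 2*h - 21/2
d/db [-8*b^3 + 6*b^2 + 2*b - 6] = -24*b^2 + 12*b + 2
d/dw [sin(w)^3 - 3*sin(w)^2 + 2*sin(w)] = (3*sin(w)^2 - 6*sin(w) + 2)*cos(w)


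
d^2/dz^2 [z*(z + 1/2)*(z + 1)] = 6*z + 3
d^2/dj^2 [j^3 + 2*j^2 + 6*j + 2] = 6*j + 4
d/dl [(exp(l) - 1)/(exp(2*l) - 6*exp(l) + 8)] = (2*(1 - exp(l))*(exp(l) - 3) + exp(2*l) - 6*exp(l) + 8)*exp(l)/(exp(2*l) - 6*exp(l) + 8)^2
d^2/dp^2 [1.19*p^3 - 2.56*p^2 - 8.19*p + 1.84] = 7.14*p - 5.12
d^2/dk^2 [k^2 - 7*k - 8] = 2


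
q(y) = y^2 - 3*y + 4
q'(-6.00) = -15.00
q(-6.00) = 58.00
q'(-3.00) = -9.00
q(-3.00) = 22.00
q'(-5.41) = -13.82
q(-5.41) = 49.50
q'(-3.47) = -9.94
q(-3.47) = 26.45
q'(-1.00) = -5.00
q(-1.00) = 8.00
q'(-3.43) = -9.86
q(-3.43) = 26.05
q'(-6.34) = -15.68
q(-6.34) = 63.22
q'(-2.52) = -8.04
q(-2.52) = 17.91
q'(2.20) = 1.40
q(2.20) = 2.24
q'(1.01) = -0.98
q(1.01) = 1.99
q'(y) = 2*y - 3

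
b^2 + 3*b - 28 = (b - 4)*(b + 7)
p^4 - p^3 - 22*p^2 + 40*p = p*(p - 4)*(p - 2)*(p + 5)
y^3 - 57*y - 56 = (y - 8)*(y + 1)*(y + 7)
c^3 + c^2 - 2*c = c*(c - 1)*(c + 2)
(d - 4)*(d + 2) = d^2 - 2*d - 8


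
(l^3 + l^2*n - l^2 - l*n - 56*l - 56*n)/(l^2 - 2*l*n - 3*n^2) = (l^2 - l - 56)/(l - 3*n)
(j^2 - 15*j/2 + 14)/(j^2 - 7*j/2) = (j - 4)/j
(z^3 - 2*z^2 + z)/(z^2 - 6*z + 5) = z*(z - 1)/(z - 5)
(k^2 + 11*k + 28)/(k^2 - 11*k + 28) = (k^2 + 11*k + 28)/(k^2 - 11*k + 28)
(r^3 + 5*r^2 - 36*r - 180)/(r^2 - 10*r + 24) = (r^2 + 11*r + 30)/(r - 4)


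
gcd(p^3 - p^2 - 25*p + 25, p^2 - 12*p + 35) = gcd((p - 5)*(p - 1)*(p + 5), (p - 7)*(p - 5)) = p - 5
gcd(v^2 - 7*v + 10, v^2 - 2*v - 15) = v - 5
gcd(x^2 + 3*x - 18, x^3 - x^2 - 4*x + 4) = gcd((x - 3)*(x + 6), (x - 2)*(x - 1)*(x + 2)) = 1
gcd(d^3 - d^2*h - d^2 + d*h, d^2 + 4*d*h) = d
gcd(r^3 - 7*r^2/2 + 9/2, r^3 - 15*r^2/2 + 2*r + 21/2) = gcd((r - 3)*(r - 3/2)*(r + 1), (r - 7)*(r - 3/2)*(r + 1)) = r^2 - r/2 - 3/2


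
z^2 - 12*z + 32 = (z - 8)*(z - 4)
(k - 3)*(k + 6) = k^2 + 3*k - 18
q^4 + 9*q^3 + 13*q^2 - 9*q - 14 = (q - 1)*(q + 1)*(q + 2)*(q + 7)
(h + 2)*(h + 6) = h^2 + 8*h + 12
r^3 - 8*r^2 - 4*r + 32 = (r - 8)*(r - 2)*(r + 2)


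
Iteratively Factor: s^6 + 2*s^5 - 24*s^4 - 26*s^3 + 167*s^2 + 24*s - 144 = (s - 3)*(s^5 + 5*s^4 - 9*s^3 - 53*s^2 + 8*s + 48) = (s - 3)*(s - 1)*(s^4 + 6*s^3 - 3*s^2 - 56*s - 48) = (s - 3)*(s - 1)*(s + 4)*(s^3 + 2*s^2 - 11*s - 12) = (s - 3)*(s - 1)*(s + 4)^2*(s^2 - 2*s - 3) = (s - 3)*(s - 1)*(s + 1)*(s + 4)^2*(s - 3)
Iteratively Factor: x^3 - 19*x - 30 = (x + 2)*(x^2 - 2*x - 15) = (x + 2)*(x + 3)*(x - 5)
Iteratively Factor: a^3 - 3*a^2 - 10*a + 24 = (a + 3)*(a^2 - 6*a + 8) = (a - 2)*(a + 3)*(a - 4)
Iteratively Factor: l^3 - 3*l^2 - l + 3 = (l + 1)*(l^2 - 4*l + 3) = (l - 3)*(l + 1)*(l - 1)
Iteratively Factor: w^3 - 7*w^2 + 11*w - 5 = (w - 1)*(w^2 - 6*w + 5) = (w - 1)^2*(w - 5)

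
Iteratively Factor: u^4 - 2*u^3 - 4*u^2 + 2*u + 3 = (u + 1)*(u^3 - 3*u^2 - u + 3) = (u - 3)*(u + 1)*(u^2 - 1) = (u - 3)*(u - 1)*(u + 1)*(u + 1)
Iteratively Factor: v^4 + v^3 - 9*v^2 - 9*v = (v - 3)*(v^3 + 4*v^2 + 3*v) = v*(v - 3)*(v^2 + 4*v + 3) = v*(v - 3)*(v + 1)*(v + 3)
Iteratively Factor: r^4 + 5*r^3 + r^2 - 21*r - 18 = (r + 3)*(r^3 + 2*r^2 - 5*r - 6) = (r - 2)*(r + 3)*(r^2 + 4*r + 3) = (r - 2)*(r + 3)^2*(r + 1)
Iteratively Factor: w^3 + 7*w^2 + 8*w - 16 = (w - 1)*(w^2 + 8*w + 16) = (w - 1)*(w + 4)*(w + 4)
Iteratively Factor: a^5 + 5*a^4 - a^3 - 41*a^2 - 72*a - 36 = (a + 3)*(a^4 + 2*a^3 - 7*a^2 - 20*a - 12) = (a - 3)*(a + 3)*(a^3 + 5*a^2 + 8*a + 4) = (a - 3)*(a + 1)*(a + 3)*(a^2 + 4*a + 4) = (a - 3)*(a + 1)*(a + 2)*(a + 3)*(a + 2)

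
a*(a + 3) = a^2 + 3*a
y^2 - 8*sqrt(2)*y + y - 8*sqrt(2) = (y + 1)*(y - 8*sqrt(2))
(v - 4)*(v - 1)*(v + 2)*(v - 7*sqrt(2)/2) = v^4 - 7*sqrt(2)*v^3/2 - 3*v^3 - 6*v^2 + 21*sqrt(2)*v^2/2 + 8*v + 21*sqrt(2)*v - 28*sqrt(2)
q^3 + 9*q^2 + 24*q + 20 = (q + 2)^2*(q + 5)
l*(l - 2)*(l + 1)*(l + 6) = l^4 + 5*l^3 - 8*l^2 - 12*l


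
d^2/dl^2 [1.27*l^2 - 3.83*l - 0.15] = 2.54000000000000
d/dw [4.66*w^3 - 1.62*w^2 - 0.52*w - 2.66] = 13.98*w^2 - 3.24*w - 0.52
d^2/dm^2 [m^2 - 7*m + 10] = 2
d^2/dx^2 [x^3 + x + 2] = 6*x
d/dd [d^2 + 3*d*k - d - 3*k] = 2*d + 3*k - 1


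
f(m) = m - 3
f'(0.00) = 1.00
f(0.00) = -3.00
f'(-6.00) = 1.00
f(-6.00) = -9.00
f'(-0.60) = 1.00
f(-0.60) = -3.60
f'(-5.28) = 1.00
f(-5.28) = -8.28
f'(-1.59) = 1.00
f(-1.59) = -4.59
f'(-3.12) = 1.00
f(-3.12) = -6.12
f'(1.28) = 1.00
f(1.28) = -1.72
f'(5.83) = 1.00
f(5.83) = 2.83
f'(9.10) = 1.00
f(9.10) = 6.10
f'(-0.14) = 1.00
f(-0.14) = -3.14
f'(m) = 1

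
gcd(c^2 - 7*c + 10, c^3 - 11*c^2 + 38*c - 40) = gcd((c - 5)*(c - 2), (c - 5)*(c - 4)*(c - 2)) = c^2 - 7*c + 10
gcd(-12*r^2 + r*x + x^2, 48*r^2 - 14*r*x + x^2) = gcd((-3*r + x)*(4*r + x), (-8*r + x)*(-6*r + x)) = 1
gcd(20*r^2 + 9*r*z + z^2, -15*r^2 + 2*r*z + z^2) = 5*r + z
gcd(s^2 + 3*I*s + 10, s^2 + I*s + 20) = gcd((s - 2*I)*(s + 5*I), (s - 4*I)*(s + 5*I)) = s + 5*I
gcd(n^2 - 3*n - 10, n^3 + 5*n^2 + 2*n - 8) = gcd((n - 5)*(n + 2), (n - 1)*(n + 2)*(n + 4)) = n + 2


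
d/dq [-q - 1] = -1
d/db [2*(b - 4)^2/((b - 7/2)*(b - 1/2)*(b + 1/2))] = 32*(-4*b^4 + 64*b^3 - 305*b^2 + 455*b - 12)/(64*b^6 - 448*b^5 + 752*b^4 + 224*b^3 - 388*b^2 - 28*b + 49)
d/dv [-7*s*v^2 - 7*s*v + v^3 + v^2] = -14*s*v - 7*s + 3*v^2 + 2*v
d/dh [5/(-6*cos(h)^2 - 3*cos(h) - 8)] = -15*(4*cos(h) + 1)*sin(h)/(6*cos(h)^2 + 3*cos(h) + 8)^2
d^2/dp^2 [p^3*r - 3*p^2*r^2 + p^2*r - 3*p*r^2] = 2*r*(3*p - 3*r + 1)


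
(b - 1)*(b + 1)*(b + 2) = b^3 + 2*b^2 - b - 2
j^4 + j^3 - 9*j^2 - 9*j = j*(j - 3)*(j + 1)*(j + 3)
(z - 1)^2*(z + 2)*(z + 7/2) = z^4 + 7*z^3/2 - 3*z^2 - 17*z/2 + 7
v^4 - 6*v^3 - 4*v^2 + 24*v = v*(v - 6)*(v - 2)*(v + 2)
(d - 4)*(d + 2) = d^2 - 2*d - 8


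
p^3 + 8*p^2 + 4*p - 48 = (p - 2)*(p + 4)*(p + 6)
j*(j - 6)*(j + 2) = j^3 - 4*j^2 - 12*j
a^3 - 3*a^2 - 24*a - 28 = (a - 7)*(a + 2)^2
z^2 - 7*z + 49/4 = (z - 7/2)^2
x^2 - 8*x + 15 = (x - 5)*(x - 3)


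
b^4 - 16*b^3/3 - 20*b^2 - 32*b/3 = b*(b - 8)*(b + 2/3)*(b + 2)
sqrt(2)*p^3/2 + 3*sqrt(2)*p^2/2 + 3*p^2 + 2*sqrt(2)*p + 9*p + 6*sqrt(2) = (p + 3)*(p + 2*sqrt(2))*(sqrt(2)*p/2 + 1)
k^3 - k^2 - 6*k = k*(k - 3)*(k + 2)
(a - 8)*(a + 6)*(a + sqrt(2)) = a^3 - 2*a^2 + sqrt(2)*a^2 - 48*a - 2*sqrt(2)*a - 48*sqrt(2)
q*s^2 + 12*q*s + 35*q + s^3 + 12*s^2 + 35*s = (q + s)*(s + 5)*(s + 7)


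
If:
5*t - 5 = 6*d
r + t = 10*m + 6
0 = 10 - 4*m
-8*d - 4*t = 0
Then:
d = -5/16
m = 5/2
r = 243/8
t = 5/8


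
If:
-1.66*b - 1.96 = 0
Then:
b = -1.18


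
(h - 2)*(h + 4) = h^2 + 2*h - 8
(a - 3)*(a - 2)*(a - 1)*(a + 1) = a^4 - 5*a^3 + 5*a^2 + 5*a - 6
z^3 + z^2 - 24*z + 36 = (z - 3)*(z - 2)*(z + 6)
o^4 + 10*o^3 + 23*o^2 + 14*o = o*(o + 1)*(o + 2)*(o + 7)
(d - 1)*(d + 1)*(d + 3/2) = d^3 + 3*d^2/2 - d - 3/2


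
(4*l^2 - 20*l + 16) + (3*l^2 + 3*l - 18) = 7*l^2 - 17*l - 2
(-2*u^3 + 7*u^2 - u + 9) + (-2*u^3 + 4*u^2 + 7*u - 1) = -4*u^3 + 11*u^2 + 6*u + 8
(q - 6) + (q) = 2*q - 6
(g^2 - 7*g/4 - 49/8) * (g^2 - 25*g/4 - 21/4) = g^4 - 8*g^3 - 7*g^2/16 + 1519*g/32 + 1029/32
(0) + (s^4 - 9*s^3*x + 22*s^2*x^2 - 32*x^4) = s^4 - 9*s^3*x + 22*s^2*x^2 - 32*x^4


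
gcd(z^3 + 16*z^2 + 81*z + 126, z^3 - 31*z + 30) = z + 6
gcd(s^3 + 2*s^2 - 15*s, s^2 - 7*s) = s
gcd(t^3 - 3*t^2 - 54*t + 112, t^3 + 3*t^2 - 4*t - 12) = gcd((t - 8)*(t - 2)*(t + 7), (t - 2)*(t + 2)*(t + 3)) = t - 2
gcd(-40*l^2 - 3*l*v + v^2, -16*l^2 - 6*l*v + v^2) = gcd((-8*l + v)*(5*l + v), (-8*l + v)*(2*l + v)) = -8*l + v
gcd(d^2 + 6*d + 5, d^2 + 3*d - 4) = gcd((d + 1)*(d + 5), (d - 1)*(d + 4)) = 1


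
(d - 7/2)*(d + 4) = d^2 + d/2 - 14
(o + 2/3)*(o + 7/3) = o^2 + 3*o + 14/9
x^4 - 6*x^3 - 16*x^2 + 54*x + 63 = (x - 7)*(x - 3)*(x + 1)*(x + 3)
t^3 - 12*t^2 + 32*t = t*(t - 8)*(t - 4)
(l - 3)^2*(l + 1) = l^3 - 5*l^2 + 3*l + 9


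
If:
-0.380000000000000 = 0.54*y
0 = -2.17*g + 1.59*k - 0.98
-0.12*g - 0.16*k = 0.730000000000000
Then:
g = -2.45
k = -2.73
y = -0.70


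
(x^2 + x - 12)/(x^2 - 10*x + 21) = (x + 4)/(x - 7)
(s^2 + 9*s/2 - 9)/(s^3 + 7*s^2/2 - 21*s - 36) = (2*s - 3)/(2*s^2 - 5*s - 12)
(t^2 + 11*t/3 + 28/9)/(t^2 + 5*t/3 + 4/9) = (3*t + 7)/(3*t + 1)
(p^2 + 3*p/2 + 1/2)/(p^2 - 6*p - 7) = (p + 1/2)/(p - 7)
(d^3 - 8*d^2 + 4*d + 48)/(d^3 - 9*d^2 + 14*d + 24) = (d + 2)/(d + 1)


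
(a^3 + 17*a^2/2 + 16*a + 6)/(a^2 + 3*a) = (a^3 + 17*a^2/2 + 16*a + 6)/(a*(a + 3))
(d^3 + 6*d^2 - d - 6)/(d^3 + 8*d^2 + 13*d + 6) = (d - 1)/(d + 1)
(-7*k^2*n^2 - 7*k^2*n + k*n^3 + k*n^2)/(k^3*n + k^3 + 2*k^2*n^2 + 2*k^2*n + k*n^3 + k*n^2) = n*(-7*k + n)/(k^2 + 2*k*n + n^2)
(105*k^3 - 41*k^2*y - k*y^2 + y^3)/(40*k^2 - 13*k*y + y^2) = (-21*k^2 + 4*k*y + y^2)/(-8*k + y)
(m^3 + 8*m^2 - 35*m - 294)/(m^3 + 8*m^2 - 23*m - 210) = (m^2 + m - 42)/(m^2 + m - 30)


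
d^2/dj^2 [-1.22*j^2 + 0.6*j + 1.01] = -2.44000000000000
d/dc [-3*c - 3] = -3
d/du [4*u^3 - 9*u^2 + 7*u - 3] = 12*u^2 - 18*u + 7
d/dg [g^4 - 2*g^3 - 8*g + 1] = 4*g^3 - 6*g^2 - 8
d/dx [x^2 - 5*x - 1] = 2*x - 5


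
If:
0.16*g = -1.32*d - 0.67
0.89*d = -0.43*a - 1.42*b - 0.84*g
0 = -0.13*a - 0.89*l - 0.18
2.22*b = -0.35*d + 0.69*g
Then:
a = -6.84615384615385*l - 1.38461538461538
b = 0.808953069337168*l + 0.336542353317956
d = -0.297207416454863*l - 0.601820277098198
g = 2.45196118575262*l + 0.777517286060136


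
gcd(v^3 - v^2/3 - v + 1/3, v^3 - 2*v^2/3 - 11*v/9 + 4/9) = v^2 + 2*v/3 - 1/3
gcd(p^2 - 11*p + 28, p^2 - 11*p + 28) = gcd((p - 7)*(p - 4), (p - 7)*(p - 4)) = p^2 - 11*p + 28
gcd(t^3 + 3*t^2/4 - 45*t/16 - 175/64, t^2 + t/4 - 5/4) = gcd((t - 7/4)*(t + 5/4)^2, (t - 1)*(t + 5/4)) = t + 5/4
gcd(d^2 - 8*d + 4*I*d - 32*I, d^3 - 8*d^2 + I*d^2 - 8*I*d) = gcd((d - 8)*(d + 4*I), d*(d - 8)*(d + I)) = d - 8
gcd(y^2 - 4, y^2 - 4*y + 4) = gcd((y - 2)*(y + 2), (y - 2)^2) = y - 2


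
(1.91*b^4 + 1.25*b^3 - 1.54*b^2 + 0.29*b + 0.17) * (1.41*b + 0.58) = 2.6931*b^5 + 2.8703*b^4 - 1.4464*b^3 - 0.4843*b^2 + 0.4079*b + 0.0986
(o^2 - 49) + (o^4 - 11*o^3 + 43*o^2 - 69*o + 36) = o^4 - 11*o^3 + 44*o^2 - 69*o - 13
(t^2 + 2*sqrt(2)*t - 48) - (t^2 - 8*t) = 2*sqrt(2)*t + 8*t - 48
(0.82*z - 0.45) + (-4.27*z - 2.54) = -3.45*z - 2.99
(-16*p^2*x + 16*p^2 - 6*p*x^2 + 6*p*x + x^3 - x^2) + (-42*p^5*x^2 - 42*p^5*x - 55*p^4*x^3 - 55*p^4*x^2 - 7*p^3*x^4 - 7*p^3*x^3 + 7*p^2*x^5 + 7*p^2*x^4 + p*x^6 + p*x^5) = -42*p^5*x^2 - 42*p^5*x - 55*p^4*x^3 - 55*p^4*x^2 - 7*p^3*x^4 - 7*p^3*x^3 + 7*p^2*x^5 + 7*p^2*x^4 - 16*p^2*x + 16*p^2 + p*x^6 + p*x^5 - 6*p*x^2 + 6*p*x + x^3 - x^2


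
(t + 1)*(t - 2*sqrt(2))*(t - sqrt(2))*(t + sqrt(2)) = t^4 - 2*sqrt(2)*t^3 + t^3 - 2*sqrt(2)*t^2 - 2*t^2 - 2*t + 4*sqrt(2)*t + 4*sqrt(2)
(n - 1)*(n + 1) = n^2 - 1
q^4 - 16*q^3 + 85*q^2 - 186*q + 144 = (q - 8)*(q - 3)^2*(q - 2)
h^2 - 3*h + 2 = (h - 2)*(h - 1)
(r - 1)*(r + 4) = r^2 + 3*r - 4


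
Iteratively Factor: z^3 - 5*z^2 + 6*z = (z - 2)*(z^2 - 3*z) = z*(z - 2)*(z - 3)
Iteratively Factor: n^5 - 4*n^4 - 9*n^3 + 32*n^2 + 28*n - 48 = (n - 4)*(n^4 - 9*n^2 - 4*n + 12) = (n - 4)*(n - 3)*(n^3 + 3*n^2 - 4) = (n - 4)*(n - 3)*(n - 1)*(n^2 + 4*n + 4) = (n - 4)*(n - 3)*(n - 1)*(n + 2)*(n + 2)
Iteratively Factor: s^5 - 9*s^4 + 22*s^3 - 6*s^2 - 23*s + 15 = (s - 3)*(s^4 - 6*s^3 + 4*s^2 + 6*s - 5) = (s - 3)*(s + 1)*(s^3 - 7*s^2 + 11*s - 5) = (s - 3)*(s - 1)*(s + 1)*(s^2 - 6*s + 5) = (s - 5)*(s - 3)*(s - 1)*(s + 1)*(s - 1)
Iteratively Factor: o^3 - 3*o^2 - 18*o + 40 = (o - 2)*(o^2 - o - 20) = (o - 5)*(o - 2)*(o + 4)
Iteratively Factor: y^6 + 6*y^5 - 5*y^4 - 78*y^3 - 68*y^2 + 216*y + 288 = (y + 3)*(y^5 + 3*y^4 - 14*y^3 - 36*y^2 + 40*y + 96) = (y + 3)*(y + 4)*(y^4 - y^3 - 10*y^2 + 4*y + 24) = (y - 2)*(y + 3)*(y + 4)*(y^3 + y^2 - 8*y - 12) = (y - 2)*(y + 2)*(y + 3)*(y + 4)*(y^2 - y - 6) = (y - 2)*(y + 2)^2*(y + 3)*(y + 4)*(y - 3)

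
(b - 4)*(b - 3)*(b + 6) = b^3 - b^2 - 30*b + 72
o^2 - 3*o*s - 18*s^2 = (o - 6*s)*(o + 3*s)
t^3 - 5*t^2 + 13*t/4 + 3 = (t - 4)*(t - 3/2)*(t + 1/2)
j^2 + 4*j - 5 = (j - 1)*(j + 5)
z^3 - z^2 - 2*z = z*(z - 2)*(z + 1)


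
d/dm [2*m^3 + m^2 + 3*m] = 6*m^2 + 2*m + 3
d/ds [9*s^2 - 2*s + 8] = 18*s - 2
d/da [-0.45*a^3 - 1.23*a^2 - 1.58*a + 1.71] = -1.35*a^2 - 2.46*a - 1.58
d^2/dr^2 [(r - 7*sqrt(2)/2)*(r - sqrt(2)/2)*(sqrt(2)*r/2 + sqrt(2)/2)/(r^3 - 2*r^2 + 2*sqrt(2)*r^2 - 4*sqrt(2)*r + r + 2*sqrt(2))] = (-24*r^4 + 6*sqrt(2)*r^4 - 48*r^3 + 27*sqrt(2)*r^3 - 246*sqrt(2)*r^2 + 156*r^2 - 48*r - 20*sqrt(2)*r - 468 + 335*sqrt(2))/(2*(r^7 - 4*r^6 + 6*sqrt(2)*r^6 - 24*sqrt(2)*r^5 + 30*r^5 - 100*r^4 + 52*sqrt(2)*r^4 - 88*sqrt(2)*r^3 + 145*r^3 - 96*r^2 + 102*sqrt(2)*r^2 - 64*sqrt(2)*r + 24*r + 16*sqrt(2)))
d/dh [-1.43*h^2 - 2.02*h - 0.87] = -2.86*h - 2.02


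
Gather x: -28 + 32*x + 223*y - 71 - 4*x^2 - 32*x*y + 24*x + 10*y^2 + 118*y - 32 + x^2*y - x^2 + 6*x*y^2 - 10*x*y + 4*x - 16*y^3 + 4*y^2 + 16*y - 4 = x^2*(y - 5) + x*(6*y^2 - 42*y + 60) - 16*y^3 + 14*y^2 + 357*y - 135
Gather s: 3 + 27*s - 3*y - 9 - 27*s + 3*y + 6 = 0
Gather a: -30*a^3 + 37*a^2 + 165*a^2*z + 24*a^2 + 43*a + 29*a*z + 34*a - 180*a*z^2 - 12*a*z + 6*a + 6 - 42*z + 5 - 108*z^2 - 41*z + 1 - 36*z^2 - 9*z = -30*a^3 + a^2*(165*z + 61) + a*(-180*z^2 + 17*z + 83) - 144*z^2 - 92*z + 12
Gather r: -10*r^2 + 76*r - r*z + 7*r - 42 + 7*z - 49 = -10*r^2 + r*(83 - z) + 7*z - 91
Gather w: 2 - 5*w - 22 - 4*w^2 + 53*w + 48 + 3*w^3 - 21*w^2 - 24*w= 3*w^3 - 25*w^2 + 24*w + 28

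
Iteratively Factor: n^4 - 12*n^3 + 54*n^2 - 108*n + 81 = (n - 3)*(n^3 - 9*n^2 + 27*n - 27) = (n - 3)^2*(n^2 - 6*n + 9) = (n - 3)^3*(n - 3)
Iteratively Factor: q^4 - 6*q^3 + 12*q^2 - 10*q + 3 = (q - 1)*(q^3 - 5*q^2 + 7*q - 3) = (q - 3)*(q - 1)*(q^2 - 2*q + 1) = (q - 3)*(q - 1)^2*(q - 1)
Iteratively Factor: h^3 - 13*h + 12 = (h - 1)*(h^2 + h - 12) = (h - 3)*(h - 1)*(h + 4)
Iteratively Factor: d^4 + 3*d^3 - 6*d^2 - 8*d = (d + 1)*(d^3 + 2*d^2 - 8*d) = (d + 1)*(d + 4)*(d^2 - 2*d) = (d - 2)*(d + 1)*(d + 4)*(d)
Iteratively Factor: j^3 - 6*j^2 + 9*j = (j - 3)*(j^2 - 3*j) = (j - 3)^2*(j)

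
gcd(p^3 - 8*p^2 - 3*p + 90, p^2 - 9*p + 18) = p - 6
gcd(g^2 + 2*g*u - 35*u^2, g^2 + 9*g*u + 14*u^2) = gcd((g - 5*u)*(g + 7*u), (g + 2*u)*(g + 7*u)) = g + 7*u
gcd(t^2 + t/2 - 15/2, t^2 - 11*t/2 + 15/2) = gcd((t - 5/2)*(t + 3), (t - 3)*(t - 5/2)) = t - 5/2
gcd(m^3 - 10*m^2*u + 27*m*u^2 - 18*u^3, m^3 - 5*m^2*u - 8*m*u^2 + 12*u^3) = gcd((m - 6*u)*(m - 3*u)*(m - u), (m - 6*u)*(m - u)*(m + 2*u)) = m^2 - 7*m*u + 6*u^2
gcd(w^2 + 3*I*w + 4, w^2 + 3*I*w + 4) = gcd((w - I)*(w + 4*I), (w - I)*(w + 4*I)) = w^2 + 3*I*w + 4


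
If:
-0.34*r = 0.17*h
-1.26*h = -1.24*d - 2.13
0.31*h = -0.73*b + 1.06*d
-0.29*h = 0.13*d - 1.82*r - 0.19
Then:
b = -2.17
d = -1.40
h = 0.31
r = -0.16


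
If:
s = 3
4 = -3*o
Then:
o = -4/3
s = 3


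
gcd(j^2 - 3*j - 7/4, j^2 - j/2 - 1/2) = j + 1/2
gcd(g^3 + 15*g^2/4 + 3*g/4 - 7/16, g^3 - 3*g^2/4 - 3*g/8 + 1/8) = g^2 + g/4 - 1/8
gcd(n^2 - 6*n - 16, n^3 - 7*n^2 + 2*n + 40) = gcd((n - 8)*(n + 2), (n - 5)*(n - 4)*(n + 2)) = n + 2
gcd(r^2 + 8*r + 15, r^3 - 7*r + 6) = r + 3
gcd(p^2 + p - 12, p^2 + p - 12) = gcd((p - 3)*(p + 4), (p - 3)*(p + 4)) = p^2 + p - 12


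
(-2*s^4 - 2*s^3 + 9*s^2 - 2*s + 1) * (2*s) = -4*s^5 - 4*s^4 + 18*s^3 - 4*s^2 + 2*s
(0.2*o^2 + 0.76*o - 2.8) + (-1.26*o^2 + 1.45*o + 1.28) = -1.06*o^2 + 2.21*o - 1.52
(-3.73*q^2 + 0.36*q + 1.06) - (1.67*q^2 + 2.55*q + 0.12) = -5.4*q^2 - 2.19*q + 0.94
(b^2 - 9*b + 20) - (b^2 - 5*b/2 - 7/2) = 47/2 - 13*b/2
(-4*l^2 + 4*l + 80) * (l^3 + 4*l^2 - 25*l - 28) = -4*l^5 - 12*l^4 + 196*l^3 + 332*l^2 - 2112*l - 2240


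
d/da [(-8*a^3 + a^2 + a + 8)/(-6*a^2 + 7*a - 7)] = (48*a^4 - 112*a^3 + 181*a^2 + 82*a - 63)/(36*a^4 - 84*a^3 + 133*a^2 - 98*a + 49)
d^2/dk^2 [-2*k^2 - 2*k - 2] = -4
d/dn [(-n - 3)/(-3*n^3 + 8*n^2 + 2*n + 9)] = (3*n^3 - 8*n^2 - 2*n + (n + 3)*(-9*n^2 + 16*n + 2) - 9)/(-3*n^3 + 8*n^2 + 2*n + 9)^2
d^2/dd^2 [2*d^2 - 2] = 4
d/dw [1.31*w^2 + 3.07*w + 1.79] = 2.62*w + 3.07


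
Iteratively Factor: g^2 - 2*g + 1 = (g - 1)*(g - 1)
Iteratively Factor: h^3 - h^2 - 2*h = (h + 1)*(h^2 - 2*h) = (h - 2)*(h + 1)*(h)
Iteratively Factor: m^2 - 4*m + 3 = (m - 3)*(m - 1)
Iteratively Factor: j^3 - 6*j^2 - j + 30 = (j - 3)*(j^2 - 3*j - 10) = (j - 5)*(j - 3)*(j + 2)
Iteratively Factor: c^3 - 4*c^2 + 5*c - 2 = (c - 2)*(c^2 - 2*c + 1) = (c - 2)*(c - 1)*(c - 1)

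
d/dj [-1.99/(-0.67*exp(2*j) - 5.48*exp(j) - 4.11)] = (-2.6666*exp(j) - 10.9052)*exp(j)/(0.67*exp(2*j) + 5.48*exp(j) + 4.11)^2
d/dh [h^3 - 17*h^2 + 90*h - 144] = 3*h^2 - 34*h + 90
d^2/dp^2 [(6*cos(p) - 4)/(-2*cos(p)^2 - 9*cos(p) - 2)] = 2*(108*sin(p)^4*cos(p) - 86*sin(p)^4 + 308*sin(p)^2 + 177*cos(p) - 27*cos(3*p) - 6*cos(5*p) + 194)/(-2*sin(p)^2 + 9*cos(p) + 4)^3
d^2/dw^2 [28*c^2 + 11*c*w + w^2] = 2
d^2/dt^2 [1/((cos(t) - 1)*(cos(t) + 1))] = (4*sin(t)^2 - 6)/sin(t)^4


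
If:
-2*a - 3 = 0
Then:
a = -3/2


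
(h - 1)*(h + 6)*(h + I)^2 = h^4 + 5*h^3 + 2*I*h^3 - 7*h^2 + 10*I*h^2 - 5*h - 12*I*h + 6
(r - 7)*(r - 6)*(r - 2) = r^3 - 15*r^2 + 68*r - 84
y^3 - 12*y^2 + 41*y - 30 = (y - 6)*(y - 5)*(y - 1)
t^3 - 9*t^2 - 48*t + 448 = (t - 8)^2*(t + 7)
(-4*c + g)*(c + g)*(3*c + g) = -12*c^3 - 13*c^2*g + g^3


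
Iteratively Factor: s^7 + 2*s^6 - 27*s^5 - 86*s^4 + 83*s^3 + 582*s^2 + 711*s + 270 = (s + 1)*(s^6 + s^5 - 28*s^4 - 58*s^3 + 141*s^2 + 441*s + 270) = (s + 1)*(s + 2)*(s^5 - s^4 - 26*s^3 - 6*s^2 + 153*s + 135) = (s + 1)^2*(s + 2)*(s^4 - 2*s^3 - 24*s^2 + 18*s + 135) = (s + 1)^2*(s + 2)*(s + 3)*(s^3 - 5*s^2 - 9*s + 45) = (s - 3)*(s + 1)^2*(s + 2)*(s + 3)*(s^2 - 2*s - 15) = (s - 3)*(s + 1)^2*(s + 2)*(s + 3)^2*(s - 5)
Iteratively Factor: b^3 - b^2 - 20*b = (b + 4)*(b^2 - 5*b) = (b - 5)*(b + 4)*(b)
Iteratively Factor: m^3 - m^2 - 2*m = (m)*(m^2 - m - 2) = m*(m - 2)*(m + 1)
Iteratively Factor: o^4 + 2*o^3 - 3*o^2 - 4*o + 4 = (o - 1)*(o^3 + 3*o^2 - 4) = (o - 1)^2*(o^2 + 4*o + 4) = (o - 1)^2*(o + 2)*(o + 2)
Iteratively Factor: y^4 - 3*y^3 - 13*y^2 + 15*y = (y + 3)*(y^3 - 6*y^2 + 5*y) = (y - 1)*(y + 3)*(y^2 - 5*y) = y*(y - 1)*(y + 3)*(y - 5)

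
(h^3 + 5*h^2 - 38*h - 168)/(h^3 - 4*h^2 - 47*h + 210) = (h + 4)/(h - 5)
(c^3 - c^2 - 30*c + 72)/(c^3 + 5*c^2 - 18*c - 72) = (c - 3)/(c + 3)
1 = 1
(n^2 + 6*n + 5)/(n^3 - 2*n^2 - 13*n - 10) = (n + 5)/(n^2 - 3*n - 10)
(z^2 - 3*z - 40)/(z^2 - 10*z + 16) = (z + 5)/(z - 2)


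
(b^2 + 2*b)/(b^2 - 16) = b*(b + 2)/(b^2 - 16)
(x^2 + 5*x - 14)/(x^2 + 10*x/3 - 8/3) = 3*(x^2 + 5*x - 14)/(3*x^2 + 10*x - 8)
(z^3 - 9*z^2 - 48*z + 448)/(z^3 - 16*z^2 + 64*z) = (z + 7)/z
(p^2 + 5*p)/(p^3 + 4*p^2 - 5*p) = 1/(p - 1)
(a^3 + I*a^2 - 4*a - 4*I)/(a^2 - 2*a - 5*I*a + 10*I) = (a^2 + a*(2 + I) + 2*I)/(a - 5*I)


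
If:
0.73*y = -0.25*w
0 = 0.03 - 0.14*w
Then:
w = 0.21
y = -0.07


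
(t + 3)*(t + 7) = t^2 + 10*t + 21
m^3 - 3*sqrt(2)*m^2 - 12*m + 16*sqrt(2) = (m - 4*sqrt(2))*(m - sqrt(2))*(m + 2*sqrt(2))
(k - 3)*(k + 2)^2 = k^3 + k^2 - 8*k - 12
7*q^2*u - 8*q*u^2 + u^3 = u*(-7*q + u)*(-q + u)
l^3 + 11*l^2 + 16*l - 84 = (l - 2)*(l + 6)*(l + 7)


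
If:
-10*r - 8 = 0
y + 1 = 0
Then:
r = -4/5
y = -1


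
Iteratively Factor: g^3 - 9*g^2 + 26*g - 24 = (g - 2)*(g^2 - 7*g + 12) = (g - 3)*(g - 2)*(g - 4)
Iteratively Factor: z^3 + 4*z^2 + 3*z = (z)*(z^2 + 4*z + 3) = z*(z + 1)*(z + 3)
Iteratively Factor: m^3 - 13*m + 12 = (m + 4)*(m^2 - 4*m + 3) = (m - 1)*(m + 4)*(m - 3)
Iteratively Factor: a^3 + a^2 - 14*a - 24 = (a + 2)*(a^2 - a - 12) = (a + 2)*(a + 3)*(a - 4)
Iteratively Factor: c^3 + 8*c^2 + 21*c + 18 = (c + 3)*(c^2 + 5*c + 6) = (c + 3)^2*(c + 2)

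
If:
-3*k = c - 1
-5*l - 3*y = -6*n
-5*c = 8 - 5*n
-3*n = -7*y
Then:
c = 7*y/3 - 8/5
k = 13/15 - 7*y/9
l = 11*y/5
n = 7*y/3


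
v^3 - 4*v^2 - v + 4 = (v - 4)*(v - 1)*(v + 1)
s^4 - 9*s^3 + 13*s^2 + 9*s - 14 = (s - 7)*(s - 2)*(s - 1)*(s + 1)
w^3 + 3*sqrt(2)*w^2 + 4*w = w*(w + sqrt(2))*(w + 2*sqrt(2))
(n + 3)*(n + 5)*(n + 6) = n^3 + 14*n^2 + 63*n + 90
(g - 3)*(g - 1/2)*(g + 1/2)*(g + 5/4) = g^4 - 7*g^3/4 - 4*g^2 + 7*g/16 + 15/16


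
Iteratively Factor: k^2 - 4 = (k - 2)*(k + 2)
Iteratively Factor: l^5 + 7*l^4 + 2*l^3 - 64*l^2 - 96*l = (l + 4)*(l^4 + 3*l^3 - 10*l^2 - 24*l) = (l - 3)*(l + 4)*(l^3 + 6*l^2 + 8*l) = (l - 3)*(l + 2)*(l + 4)*(l^2 + 4*l) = l*(l - 3)*(l + 2)*(l + 4)*(l + 4)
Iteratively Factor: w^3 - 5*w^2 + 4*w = (w - 1)*(w^2 - 4*w) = w*(w - 1)*(w - 4)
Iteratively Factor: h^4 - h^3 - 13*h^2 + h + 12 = (h + 1)*(h^3 - 2*h^2 - 11*h + 12) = (h + 1)*(h + 3)*(h^2 - 5*h + 4) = (h - 4)*(h + 1)*(h + 3)*(h - 1)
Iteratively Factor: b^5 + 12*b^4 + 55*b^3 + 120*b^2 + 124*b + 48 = (b + 2)*(b^4 + 10*b^3 + 35*b^2 + 50*b + 24) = (b + 2)*(b + 3)*(b^3 + 7*b^2 + 14*b + 8) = (b + 1)*(b + 2)*(b + 3)*(b^2 + 6*b + 8) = (b + 1)*(b + 2)*(b + 3)*(b + 4)*(b + 2)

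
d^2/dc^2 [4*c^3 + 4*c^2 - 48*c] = 24*c + 8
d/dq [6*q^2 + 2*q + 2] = 12*q + 2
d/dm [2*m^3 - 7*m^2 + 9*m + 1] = 6*m^2 - 14*m + 9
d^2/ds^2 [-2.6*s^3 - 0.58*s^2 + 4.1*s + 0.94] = -15.6*s - 1.16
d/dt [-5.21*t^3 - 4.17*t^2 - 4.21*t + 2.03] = -15.63*t^2 - 8.34*t - 4.21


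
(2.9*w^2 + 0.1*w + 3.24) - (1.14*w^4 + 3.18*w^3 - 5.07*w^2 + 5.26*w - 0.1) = -1.14*w^4 - 3.18*w^3 + 7.97*w^2 - 5.16*w + 3.34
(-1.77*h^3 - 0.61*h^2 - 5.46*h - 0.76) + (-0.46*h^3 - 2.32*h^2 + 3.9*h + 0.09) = -2.23*h^3 - 2.93*h^2 - 1.56*h - 0.67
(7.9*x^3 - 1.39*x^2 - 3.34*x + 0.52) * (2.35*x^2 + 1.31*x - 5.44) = 18.565*x^5 + 7.0825*x^4 - 52.6459*x^3 + 4.4082*x^2 + 18.8508*x - 2.8288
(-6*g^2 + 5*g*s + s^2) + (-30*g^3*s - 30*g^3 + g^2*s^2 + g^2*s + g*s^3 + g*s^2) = -30*g^3*s - 30*g^3 + g^2*s^2 + g^2*s - 6*g^2 + g*s^3 + g*s^2 + 5*g*s + s^2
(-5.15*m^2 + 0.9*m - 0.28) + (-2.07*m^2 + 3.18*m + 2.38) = -7.22*m^2 + 4.08*m + 2.1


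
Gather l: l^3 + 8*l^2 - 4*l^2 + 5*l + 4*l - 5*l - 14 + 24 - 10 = l^3 + 4*l^2 + 4*l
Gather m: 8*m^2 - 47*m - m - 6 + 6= 8*m^2 - 48*m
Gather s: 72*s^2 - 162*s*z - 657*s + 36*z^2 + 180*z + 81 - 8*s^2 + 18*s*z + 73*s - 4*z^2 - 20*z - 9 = 64*s^2 + s*(-144*z - 584) + 32*z^2 + 160*z + 72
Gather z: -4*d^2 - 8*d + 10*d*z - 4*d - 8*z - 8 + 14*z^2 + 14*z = -4*d^2 - 12*d + 14*z^2 + z*(10*d + 6) - 8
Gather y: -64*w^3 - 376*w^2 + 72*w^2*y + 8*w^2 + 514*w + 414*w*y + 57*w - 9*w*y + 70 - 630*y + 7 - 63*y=-64*w^3 - 368*w^2 + 571*w + y*(72*w^2 + 405*w - 693) + 77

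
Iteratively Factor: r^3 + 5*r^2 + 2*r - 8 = (r - 1)*(r^2 + 6*r + 8) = (r - 1)*(r + 4)*(r + 2)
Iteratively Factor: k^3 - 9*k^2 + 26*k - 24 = (k - 3)*(k^2 - 6*k + 8) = (k - 4)*(k - 3)*(k - 2)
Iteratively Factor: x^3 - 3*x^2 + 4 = (x - 2)*(x^2 - x - 2) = (x - 2)*(x + 1)*(x - 2)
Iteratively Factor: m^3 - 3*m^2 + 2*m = (m - 1)*(m^2 - 2*m) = m*(m - 1)*(m - 2)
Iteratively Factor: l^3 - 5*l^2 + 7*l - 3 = (l - 1)*(l^2 - 4*l + 3) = (l - 3)*(l - 1)*(l - 1)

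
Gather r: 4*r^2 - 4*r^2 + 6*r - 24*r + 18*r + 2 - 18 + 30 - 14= 0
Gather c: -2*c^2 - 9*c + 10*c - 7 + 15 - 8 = -2*c^2 + c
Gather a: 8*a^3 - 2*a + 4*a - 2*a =8*a^3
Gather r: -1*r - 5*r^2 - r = -5*r^2 - 2*r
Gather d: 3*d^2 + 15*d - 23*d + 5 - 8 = 3*d^2 - 8*d - 3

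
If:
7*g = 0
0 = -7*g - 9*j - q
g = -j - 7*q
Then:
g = 0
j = 0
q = 0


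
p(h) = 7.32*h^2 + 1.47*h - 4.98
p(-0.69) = -2.51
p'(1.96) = 30.16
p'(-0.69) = -8.63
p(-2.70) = 44.41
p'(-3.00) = -42.45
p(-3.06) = 59.06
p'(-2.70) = -38.06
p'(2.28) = 34.85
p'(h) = 14.64*h + 1.47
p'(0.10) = 2.93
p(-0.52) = -3.77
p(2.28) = 36.42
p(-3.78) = 94.05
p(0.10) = -4.76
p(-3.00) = 56.49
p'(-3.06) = -43.33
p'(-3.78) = -53.87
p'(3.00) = 45.39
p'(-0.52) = -6.14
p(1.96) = 26.02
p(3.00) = 65.31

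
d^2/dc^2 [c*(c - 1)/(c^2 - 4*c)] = 6/(c^3 - 12*c^2 + 48*c - 64)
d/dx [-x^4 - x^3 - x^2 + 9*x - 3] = -4*x^3 - 3*x^2 - 2*x + 9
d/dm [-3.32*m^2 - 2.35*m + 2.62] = -6.64*m - 2.35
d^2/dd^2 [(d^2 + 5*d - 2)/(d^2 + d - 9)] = 2*(4*d^3 + 21*d^2 + 129*d + 106)/(d^6 + 3*d^5 - 24*d^4 - 53*d^3 + 216*d^2 + 243*d - 729)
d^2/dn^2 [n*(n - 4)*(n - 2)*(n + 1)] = 12*n^2 - 30*n + 4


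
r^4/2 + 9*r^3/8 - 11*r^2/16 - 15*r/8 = r*(r/2 + 1)*(r - 5/4)*(r + 3/2)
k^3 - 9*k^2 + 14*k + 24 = (k - 6)*(k - 4)*(k + 1)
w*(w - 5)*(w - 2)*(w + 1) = w^4 - 6*w^3 + 3*w^2 + 10*w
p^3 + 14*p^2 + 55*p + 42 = (p + 1)*(p + 6)*(p + 7)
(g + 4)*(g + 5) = g^2 + 9*g + 20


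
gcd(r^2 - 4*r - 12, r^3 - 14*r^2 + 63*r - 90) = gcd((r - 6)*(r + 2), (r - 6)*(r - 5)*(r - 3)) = r - 6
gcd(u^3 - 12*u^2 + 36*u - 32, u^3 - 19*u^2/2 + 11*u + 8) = u^2 - 10*u + 16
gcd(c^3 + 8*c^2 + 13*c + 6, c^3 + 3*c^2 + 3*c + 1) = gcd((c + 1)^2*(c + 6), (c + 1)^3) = c^2 + 2*c + 1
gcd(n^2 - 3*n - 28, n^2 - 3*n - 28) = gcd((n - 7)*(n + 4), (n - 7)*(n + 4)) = n^2 - 3*n - 28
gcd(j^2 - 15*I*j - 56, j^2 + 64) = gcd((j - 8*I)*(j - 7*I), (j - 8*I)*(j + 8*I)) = j - 8*I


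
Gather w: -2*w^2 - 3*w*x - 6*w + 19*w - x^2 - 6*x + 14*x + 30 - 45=-2*w^2 + w*(13 - 3*x) - x^2 + 8*x - 15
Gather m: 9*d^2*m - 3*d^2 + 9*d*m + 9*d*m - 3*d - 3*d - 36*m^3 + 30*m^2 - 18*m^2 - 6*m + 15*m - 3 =-3*d^2 - 6*d - 36*m^3 + 12*m^2 + m*(9*d^2 + 18*d + 9) - 3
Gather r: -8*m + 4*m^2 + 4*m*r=4*m^2 + 4*m*r - 8*m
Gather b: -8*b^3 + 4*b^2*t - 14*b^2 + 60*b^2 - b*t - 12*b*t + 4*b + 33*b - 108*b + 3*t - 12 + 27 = -8*b^3 + b^2*(4*t + 46) + b*(-13*t - 71) + 3*t + 15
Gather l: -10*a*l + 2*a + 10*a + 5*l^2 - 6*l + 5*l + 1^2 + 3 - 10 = 12*a + 5*l^2 + l*(-10*a - 1) - 6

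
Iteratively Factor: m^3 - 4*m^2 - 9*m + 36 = (m - 3)*(m^2 - m - 12) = (m - 3)*(m + 3)*(m - 4)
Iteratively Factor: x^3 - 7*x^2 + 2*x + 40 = (x + 2)*(x^2 - 9*x + 20) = (x - 5)*(x + 2)*(x - 4)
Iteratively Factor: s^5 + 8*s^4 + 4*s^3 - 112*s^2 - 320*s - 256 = (s - 4)*(s^4 + 12*s^3 + 52*s^2 + 96*s + 64) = (s - 4)*(s + 4)*(s^3 + 8*s^2 + 20*s + 16) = (s - 4)*(s + 4)^2*(s^2 + 4*s + 4) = (s - 4)*(s + 2)*(s + 4)^2*(s + 2)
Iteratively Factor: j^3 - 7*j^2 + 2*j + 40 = (j - 4)*(j^2 - 3*j - 10) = (j - 4)*(j + 2)*(j - 5)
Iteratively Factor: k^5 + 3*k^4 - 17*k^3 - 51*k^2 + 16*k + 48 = (k - 1)*(k^4 + 4*k^3 - 13*k^2 - 64*k - 48) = (k - 1)*(k + 1)*(k^3 + 3*k^2 - 16*k - 48) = (k - 4)*(k - 1)*(k + 1)*(k^2 + 7*k + 12) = (k - 4)*(k - 1)*(k + 1)*(k + 4)*(k + 3)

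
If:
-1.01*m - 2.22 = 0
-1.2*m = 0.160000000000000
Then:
No Solution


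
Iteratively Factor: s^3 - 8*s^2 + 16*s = (s - 4)*(s^2 - 4*s) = s*(s - 4)*(s - 4)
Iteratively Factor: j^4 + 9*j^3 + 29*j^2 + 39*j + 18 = (j + 3)*(j^3 + 6*j^2 + 11*j + 6) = (j + 1)*(j + 3)*(j^2 + 5*j + 6) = (j + 1)*(j + 2)*(j + 3)*(j + 3)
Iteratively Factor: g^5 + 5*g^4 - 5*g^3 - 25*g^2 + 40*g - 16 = (g - 1)*(g^4 + 6*g^3 + g^2 - 24*g + 16) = (g - 1)*(g + 4)*(g^3 + 2*g^2 - 7*g + 4) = (g - 1)^2*(g + 4)*(g^2 + 3*g - 4) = (g - 1)^3*(g + 4)*(g + 4)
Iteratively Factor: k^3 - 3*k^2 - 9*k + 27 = (k - 3)*(k^2 - 9) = (k - 3)^2*(k + 3)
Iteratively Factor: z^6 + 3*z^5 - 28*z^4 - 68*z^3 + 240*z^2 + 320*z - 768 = (z + 4)*(z^5 - z^4 - 24*z^3 + 28*z^2 + 128*z - 192) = (z + 4)^2*(z^4 - 5*z^3 - 4*z^2 + 44*z - 48) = (z + 3)*(z + 4)^2*(z^3 - 8*z^2 + 20*z - 16) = (z - 2)*(z + 3)*(z + 4)^2*(z^2 - 6*z + 8) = (z - 2)^2*(z + 3)*(z + 4)^2*(z - 4)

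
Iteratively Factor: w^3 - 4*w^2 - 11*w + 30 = (w - 5)*(w^2 + w - 6) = (w - 5)*(w - 2)*(w + 3)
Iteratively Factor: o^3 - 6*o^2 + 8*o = (o - 4)*(o^2 - 2*o) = o*(o - 4)*(o - 2)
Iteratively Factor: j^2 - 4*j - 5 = (j - 5)*(j + 1)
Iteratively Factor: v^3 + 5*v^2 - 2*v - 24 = (v + 3)*(v^2 + 2*v - 8) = (v - 2)*(v + 3)*(v + 4)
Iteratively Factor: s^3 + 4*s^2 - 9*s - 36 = (s + 4)*(s^2 - 9) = (s - 3)*(s + 4)*(s + 3)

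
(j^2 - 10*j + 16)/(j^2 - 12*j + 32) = (j - 2)/(j - 4)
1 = 1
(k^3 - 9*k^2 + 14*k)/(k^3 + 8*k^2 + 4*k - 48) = k*(k - 7)/(k^2 + 10*k + 24)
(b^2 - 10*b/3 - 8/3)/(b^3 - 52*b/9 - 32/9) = 3*(b - 4)/(3*b^2 - 2*b - 16)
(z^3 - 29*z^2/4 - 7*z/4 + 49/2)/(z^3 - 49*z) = (4*z^2 - z - 14)/(4*z*(z + 7))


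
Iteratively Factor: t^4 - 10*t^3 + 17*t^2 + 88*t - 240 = (t - 5)*(t^3 - 5*t^2 - 8*t + 48) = (t - 5)*(t + 3)*(t^2 - 8*t + 16) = (t - 5)*(t - 4)*(t + 3)*(t - 4)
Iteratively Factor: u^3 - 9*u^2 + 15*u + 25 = (u - 5)*(u^2 - 4*u - 5) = (u - 5)*(u + 1)*(u - 5)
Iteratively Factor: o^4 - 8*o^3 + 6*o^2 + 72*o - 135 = (o - 5)*(o^3 - 3*o^2 - 9*o + 27) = (o - 5)*(o - 3)*(o^2 - 9) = (o - 5)*(o - 3)*(o + 3)*(o - 3)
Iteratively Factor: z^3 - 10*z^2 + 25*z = (z - 5)*(z^2 - 5*z) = (z - 5)^2*(z)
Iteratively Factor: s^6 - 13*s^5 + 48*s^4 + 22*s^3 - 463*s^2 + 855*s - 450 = (s - 5)*(s^5 - 8*s^4 + 8*s^3 + 62*s^2 - 153*s + 90) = (s - 5)^2*(s^4 - 3*s^3 - 7*s^2 + 27*s - 18) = (s - 5)^2*(s + 3)*(s^3 - 6*s^2 + 11*s - 6) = (s - 5)^2*(s - 3)*(s + 3)*(s^2 - 3*s + 2) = (s - 5)^2*(s - 3)*(s - 2)*(s + 3)*(s - 1)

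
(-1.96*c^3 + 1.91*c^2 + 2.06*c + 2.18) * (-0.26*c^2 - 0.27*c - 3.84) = 0.5096*c^5 + 0.0326*c^4 + 6.4751*c^3 - 8.4574*c^2 - 8.499*c - 8.3712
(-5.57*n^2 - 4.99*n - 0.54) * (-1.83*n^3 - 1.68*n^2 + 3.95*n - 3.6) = 10.1931*n^5 + 18.4893*n^4 - 12.6301*n^3 + 1.2487*n^2 + 15.831*n + 1.944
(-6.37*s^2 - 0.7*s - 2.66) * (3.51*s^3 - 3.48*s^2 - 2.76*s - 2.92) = -22.3587*s^5 + 19.7106*s^4 + 10.6806*s^3 + 29.7892*s^2 + 9.3856*s + 7.7672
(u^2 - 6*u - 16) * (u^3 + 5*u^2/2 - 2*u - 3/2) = u^5 - 7*u^4/2 - 33*u^3 - 59*u^2/2 + 41*u + 24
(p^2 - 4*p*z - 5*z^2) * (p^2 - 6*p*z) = p^4 - 10*p^3*z + 19*p^2*z^2 + 30*p*z^3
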